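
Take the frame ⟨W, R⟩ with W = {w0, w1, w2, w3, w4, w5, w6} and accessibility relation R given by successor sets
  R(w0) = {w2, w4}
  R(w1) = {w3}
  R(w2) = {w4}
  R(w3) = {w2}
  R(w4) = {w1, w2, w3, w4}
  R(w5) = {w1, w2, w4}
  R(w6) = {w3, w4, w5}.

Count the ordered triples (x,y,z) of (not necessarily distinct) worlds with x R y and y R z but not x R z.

Enumerating: (w0,w4,w1), (w0,w4,w3), (w1,w3,w2), (w2,w4,w1), (w2,w4,w2), (w2,w4,w3), (w3,w2,w4), (w5,w1,w3), (w5,w4,w3), (w6,w3,w2), (w6,w4,w1), (w6,w4,w2), (w6,w5,w1), (w6,w5,w2).

14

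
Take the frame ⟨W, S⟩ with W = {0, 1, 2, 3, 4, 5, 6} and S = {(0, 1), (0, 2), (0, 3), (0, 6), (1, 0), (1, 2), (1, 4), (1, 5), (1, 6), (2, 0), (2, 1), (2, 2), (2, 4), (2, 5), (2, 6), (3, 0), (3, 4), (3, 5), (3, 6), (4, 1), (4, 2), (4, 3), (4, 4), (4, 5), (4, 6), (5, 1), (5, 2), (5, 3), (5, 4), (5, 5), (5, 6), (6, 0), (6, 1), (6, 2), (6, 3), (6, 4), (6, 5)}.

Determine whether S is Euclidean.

No

Euclidean: no — 0 S 1 and 0 S 3, but not 1 S 3.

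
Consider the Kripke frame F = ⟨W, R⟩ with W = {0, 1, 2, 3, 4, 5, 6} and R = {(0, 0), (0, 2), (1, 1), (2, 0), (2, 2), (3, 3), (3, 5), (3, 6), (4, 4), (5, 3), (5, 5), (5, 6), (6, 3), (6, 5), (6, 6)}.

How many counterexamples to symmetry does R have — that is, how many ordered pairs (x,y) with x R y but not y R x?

0

R is symmetric; there are no such tuples.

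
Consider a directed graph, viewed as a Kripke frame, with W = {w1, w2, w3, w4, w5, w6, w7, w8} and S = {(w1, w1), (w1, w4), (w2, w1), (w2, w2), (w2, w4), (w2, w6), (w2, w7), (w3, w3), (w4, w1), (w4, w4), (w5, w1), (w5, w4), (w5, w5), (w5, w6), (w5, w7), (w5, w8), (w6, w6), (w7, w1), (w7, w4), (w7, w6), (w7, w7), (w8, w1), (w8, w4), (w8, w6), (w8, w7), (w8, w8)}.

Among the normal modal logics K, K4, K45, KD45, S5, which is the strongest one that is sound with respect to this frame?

Transitive (axiom 4): yes — every two-step S-path is closed by a direct edge.
Euclidean (axiom 5): no — w2 S w1 and w2 S w6, but not w1 S w6.
Serial (axiom D): yes — every world has a successor (e.g. w1 S w1).
Reflexive (axiom T): yes — every world is S-related to itself.
So F validates K, K4; K45 would additionally require S to be Euclidean. The strongest is K4.

K4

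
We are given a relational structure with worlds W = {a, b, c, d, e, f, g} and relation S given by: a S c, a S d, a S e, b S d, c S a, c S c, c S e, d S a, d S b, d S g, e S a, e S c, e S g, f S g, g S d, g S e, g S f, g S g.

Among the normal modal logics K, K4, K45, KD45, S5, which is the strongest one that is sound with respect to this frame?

Transitive (axiom 4): no — a S d and d S b, but not a S b.
Euclidean (axiom 5): no — a S c and a S d, but not c S d.
Serial (axiom D): yes — every world has a successor (e.g. a S c).
Reflexive (axiom T): no — a is not related to itself.
So F validates K; K4 would additionally require S to be transitive. The strongest is K.

K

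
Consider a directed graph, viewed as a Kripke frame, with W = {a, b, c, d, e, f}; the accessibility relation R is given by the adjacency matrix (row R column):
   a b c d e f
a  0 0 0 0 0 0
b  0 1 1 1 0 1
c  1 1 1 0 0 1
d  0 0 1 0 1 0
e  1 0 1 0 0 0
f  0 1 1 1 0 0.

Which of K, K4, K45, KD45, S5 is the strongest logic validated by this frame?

Transitive (axiom 4): no — b R c and c R a, but not b R a.
Euclidean (axiom 5): no — b R c and b R d, but not c R d.
Serial (axiom D): no — a has no R-successor.
Reflexive (axiom T): no — a is not related to itself.
So F validates K; K4 would additionally require R to be transitive. The strongest is K.

K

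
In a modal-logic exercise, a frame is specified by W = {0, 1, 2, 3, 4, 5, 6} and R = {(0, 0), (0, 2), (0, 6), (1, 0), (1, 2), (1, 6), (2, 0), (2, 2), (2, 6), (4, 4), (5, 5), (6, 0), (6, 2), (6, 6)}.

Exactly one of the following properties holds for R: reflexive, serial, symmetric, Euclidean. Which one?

Reflexive: no — 1 is not related to itself.
Serial: no — 3 has no R-successor.
Symmetric: no — 1 R 0 but not 0 R 1.
Euclidean: yes — any two successors of a common world are R-related.
Only Euclidean holds.

Euclidean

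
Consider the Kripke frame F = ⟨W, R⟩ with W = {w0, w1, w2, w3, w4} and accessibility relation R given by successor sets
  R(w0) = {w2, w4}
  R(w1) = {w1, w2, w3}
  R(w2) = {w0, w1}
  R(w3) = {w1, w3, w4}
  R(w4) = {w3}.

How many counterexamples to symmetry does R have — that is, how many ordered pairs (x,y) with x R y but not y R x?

1

Enumerating: (w0,w4).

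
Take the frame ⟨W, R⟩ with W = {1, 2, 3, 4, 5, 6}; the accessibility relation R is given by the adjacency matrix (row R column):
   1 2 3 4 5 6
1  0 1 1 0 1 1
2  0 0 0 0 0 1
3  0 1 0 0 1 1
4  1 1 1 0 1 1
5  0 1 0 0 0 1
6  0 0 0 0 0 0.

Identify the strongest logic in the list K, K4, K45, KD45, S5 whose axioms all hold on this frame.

Transitive (axiom 4): yes — every two-step R-path is closed by a direct edge.
Euclidean (axiom 5): no — 1 R 2 and 1 R 3, but not 2 R 3.
Serial (axiom D): no — 6 has no R-successor.
Reflexive (axiom T): no — 1 is not related to itself.
So F validates K, K4; K45 would additionally require R to be Euclidean. The strongest is K4.

K4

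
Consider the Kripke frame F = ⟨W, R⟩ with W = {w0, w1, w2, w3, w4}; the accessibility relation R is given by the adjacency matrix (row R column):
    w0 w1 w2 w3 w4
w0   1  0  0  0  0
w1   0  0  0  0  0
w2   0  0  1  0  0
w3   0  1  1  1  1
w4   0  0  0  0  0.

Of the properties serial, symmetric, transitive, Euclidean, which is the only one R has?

Serial: no — w1 has no R-successor.
Symmetric: no — w3 R w1 but not w1 R w3.
Transitive: yes — every two-step R-path is closed by a direct edge.
Euclidean: no — w3 R w1 and w3 R w2, but not w1 R w2.
Only transitive holds.

transitive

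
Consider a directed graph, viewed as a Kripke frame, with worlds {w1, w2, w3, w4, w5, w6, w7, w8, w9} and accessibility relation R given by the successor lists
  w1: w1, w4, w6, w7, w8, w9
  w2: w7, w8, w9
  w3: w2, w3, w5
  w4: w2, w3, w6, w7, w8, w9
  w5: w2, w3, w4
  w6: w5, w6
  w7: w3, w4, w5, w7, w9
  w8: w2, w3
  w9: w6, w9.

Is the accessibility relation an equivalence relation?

Reflexive: no — w2 is not related to itself.
Symmetric: no — w1 R w4 but not w4 R w1.
Transitive: no — w1 R w4 and w4 R w2, but not w1 R w2.
So R is not an equivalence relation.

No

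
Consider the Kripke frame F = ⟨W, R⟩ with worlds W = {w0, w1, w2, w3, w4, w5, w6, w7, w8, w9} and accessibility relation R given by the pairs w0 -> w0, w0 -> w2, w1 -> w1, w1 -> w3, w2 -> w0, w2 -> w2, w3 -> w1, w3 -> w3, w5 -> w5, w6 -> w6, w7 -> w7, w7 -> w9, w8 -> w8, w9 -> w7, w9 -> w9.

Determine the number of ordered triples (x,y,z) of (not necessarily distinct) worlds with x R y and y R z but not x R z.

0

R is transitive; there are no such tuples.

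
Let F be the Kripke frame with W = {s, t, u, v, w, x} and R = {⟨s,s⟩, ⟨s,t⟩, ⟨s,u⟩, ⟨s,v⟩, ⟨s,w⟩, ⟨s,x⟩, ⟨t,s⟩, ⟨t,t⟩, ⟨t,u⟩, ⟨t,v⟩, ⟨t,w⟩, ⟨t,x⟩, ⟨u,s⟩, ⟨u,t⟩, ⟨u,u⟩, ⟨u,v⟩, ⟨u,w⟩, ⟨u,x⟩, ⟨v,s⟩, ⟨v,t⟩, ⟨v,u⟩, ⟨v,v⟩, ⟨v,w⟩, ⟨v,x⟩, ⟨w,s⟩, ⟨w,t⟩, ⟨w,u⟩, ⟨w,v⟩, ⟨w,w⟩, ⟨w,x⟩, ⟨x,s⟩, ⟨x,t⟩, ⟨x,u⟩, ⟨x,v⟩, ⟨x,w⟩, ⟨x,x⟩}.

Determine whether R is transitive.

Transitive: yes — every two-step R-path is closed by a direct edge.

Yes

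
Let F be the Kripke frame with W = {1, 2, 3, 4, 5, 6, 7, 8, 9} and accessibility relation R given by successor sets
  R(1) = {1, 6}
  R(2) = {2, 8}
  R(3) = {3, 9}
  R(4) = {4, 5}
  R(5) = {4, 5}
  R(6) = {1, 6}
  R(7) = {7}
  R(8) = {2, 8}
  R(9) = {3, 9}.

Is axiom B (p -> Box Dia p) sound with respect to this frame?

Yes

The schema B characterises exactly the symmetric frames.
Symmetric: yes — every pair in R has its reverse in R.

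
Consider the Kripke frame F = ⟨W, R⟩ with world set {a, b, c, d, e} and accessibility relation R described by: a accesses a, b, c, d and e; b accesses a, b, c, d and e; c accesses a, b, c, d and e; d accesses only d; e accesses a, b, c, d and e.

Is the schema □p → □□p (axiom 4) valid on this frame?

Axiom 4 corresponds to the accessibility relation being transitive.
Transitive: yes — every two-step R-path is closed by a direct edge.

Yes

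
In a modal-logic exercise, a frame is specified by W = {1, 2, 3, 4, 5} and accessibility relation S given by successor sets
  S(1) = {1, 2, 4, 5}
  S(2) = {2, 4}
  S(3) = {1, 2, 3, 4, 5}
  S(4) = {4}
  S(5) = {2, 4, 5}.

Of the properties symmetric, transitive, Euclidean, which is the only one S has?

transitive

Symmetric: no — 1 S 2 but not 2 S 1.
Transitive: yes — every two-step S-path is closed by a direct edge.
Euclidean: no — 1 S 2 and 1 S 5, but not 2 S 5.
Only transitive holds.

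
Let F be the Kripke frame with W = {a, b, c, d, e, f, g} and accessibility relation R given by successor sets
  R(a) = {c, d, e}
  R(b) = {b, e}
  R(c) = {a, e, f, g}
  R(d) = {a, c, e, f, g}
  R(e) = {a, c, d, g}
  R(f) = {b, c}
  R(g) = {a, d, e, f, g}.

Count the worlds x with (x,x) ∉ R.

5

Enumerating: a, c, d, e, f.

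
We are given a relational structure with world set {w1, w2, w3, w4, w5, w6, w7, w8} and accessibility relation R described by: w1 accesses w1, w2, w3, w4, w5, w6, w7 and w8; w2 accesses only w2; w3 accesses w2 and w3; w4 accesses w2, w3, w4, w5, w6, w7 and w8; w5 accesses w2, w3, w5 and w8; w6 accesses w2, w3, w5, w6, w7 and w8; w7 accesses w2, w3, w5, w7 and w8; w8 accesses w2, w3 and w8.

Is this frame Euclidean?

No

Euclidean: no — w1 R w2 and w1 R w3, but not w2 R w3.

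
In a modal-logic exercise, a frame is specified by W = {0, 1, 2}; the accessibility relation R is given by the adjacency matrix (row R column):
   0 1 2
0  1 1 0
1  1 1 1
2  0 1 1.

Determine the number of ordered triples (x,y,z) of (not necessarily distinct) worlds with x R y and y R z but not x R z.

Enumerating: (0,1,2), (2,1,0).

2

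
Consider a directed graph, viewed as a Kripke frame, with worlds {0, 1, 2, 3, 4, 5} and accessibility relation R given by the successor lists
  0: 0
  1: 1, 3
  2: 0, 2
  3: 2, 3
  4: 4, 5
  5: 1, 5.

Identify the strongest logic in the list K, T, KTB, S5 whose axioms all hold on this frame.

Reflexive (axiom T): yes — every world is R-related to itself.
Symmetric (axiom B): no — 1 R 3 but not 3 R 1.
Euclidean (axiom 5): no — 1 R 3 and 1 R 1, but not 3 R 1.
So F validates K, T; KTB would additionally require R to be symmetric. The strongest is T.

T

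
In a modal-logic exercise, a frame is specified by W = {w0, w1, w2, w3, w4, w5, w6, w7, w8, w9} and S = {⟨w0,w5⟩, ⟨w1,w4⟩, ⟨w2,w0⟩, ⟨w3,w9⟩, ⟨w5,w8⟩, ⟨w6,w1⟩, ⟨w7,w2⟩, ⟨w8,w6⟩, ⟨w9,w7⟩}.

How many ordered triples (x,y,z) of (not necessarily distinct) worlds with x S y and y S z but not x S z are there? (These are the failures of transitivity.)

Enumerating: (w0,w5,w8), (w2,w0,w5), (w3,w9,w7), (w5,w8,w6), (w6,w1,w4), (w7,w2,w0), (w8,w6,w1), (w9,w7,w2).

8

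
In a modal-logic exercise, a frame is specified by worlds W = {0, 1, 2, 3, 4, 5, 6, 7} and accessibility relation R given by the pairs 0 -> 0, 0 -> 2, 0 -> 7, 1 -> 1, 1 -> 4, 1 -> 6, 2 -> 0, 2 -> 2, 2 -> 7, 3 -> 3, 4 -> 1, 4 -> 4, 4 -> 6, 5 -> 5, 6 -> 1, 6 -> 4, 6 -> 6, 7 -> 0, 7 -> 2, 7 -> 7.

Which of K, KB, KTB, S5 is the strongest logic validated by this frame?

S5

Symmetric (axiom B): yes — every pair in R has its reverse in R.
Reflexive (axiom T): yes — every world is R-related to itself.
Euclidean (axiom 5): yes — any two successors of a common world are R-related.
So F validates K, KB, KTB, S5. The strongest is S5.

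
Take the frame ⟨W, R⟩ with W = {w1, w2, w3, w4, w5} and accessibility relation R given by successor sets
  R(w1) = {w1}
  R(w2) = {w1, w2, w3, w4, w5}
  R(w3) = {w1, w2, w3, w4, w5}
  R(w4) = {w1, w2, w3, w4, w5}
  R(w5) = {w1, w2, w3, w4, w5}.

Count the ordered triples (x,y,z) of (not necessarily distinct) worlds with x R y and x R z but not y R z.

Enumerating: (w2,w1,w2), (w2,w1,w3), (w2,w1,w4), (w2,w1,w5), (w3,w1,w2), (w3,w1,w3), (w3,w1,w4), (w3,w1,w5), (w4,w1,w2), (w4,w1,w3), (w4,w1,w4), (w4,w1,w5), (w5,w1,w2), (w5,w1,w3), (w5,w1,w4), (w5,w1,w5).

16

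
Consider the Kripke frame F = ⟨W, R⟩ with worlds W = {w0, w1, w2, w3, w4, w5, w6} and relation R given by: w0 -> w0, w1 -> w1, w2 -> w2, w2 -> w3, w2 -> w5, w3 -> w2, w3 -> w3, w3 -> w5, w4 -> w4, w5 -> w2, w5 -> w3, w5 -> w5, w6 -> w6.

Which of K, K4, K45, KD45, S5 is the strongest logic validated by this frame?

S5

Transitive (axiom 4): yes — every two-step R-path is closed by a direct edge.
Euclidean (axiom 5): yes — any two successors of a common world are R-related.
Serial (axiom D): yes — every world has a successor (e.g. w0 R w0).
Reflexive (axiom T): yes — every world is R-related to itself.
So F validates K, K4, K45, KD45, S5. The strongest is S5.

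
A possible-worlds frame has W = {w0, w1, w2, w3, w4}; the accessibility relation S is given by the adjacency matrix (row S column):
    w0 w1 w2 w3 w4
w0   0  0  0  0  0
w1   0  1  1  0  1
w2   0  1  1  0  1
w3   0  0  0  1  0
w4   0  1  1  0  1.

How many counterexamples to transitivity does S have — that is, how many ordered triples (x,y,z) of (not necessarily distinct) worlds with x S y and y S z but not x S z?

S is transitive; there are no such tuples.

0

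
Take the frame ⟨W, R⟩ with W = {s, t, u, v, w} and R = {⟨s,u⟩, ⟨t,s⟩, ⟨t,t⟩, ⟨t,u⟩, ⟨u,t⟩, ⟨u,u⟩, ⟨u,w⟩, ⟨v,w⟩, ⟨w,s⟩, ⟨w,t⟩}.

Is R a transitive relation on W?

Transitive: no — s R u and u R t, but not s R t.

No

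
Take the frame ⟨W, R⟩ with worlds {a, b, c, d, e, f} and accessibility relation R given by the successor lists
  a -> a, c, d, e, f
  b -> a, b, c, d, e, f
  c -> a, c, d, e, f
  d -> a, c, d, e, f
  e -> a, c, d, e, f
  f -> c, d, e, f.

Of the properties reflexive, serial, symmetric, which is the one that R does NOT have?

symmetric

Reflexive: yes — every world is R-related to itself.
Serial: yes — every world has a successor (e.g. a R a).
Symmetric: no — a R f but not f R a.
Only symmetric fails.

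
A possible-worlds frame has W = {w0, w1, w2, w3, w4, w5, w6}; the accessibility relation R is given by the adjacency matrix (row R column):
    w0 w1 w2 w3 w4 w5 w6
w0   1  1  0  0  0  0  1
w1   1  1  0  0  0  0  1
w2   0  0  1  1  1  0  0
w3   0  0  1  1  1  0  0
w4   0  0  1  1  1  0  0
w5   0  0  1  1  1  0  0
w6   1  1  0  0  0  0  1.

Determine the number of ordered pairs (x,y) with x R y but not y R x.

Enumerating: (w5,w2), (w5,w3), (w5,w4).

3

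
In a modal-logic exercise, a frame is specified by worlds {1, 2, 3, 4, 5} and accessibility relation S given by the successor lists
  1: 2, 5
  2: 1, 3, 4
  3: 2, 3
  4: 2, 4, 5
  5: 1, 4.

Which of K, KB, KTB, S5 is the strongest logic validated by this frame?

KB

Symmetric (axiom B): yes — every pair in S has its reverse in S.
Reflexive (axiom T): no — 1 is not related to itself.
Euclidean (axiom 5): no — 1 S 2 and 1 S 5, but not 2 S 5.
So F validates K, KB; KTB would additionally require S to be reflexive. The strongest is KB.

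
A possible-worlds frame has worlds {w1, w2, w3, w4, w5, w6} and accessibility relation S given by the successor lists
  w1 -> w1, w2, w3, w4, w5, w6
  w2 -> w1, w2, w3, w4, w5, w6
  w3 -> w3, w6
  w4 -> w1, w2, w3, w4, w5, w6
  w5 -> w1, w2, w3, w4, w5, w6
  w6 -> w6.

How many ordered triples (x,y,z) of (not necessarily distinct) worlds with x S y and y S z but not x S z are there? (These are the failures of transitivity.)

S is transitive; there are no such tuples.

0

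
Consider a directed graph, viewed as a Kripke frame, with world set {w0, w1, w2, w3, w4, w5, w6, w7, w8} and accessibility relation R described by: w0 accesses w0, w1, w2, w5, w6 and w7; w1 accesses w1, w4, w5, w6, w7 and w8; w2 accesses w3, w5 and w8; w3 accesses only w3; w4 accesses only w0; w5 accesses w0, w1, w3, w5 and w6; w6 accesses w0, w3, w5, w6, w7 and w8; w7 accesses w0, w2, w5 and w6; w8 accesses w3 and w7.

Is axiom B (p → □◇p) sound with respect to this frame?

The schema B characterises exactly the symmetric frames.
Symmetric: no — w0 R w1 but not w1 R w0.

No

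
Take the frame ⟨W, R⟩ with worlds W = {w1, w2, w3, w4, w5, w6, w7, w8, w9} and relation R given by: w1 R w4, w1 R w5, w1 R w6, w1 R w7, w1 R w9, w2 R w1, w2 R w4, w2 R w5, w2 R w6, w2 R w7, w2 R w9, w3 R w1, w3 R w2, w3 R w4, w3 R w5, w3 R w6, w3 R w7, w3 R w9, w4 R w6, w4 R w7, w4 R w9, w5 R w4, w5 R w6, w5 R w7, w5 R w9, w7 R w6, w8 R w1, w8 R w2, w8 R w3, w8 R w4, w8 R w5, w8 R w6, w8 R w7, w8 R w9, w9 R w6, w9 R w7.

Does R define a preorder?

No

Reflexive: no — w1 is not related to itself.
Transitive: yes — every two-step R-path is closed by a direct edge.
So R is not a preorder.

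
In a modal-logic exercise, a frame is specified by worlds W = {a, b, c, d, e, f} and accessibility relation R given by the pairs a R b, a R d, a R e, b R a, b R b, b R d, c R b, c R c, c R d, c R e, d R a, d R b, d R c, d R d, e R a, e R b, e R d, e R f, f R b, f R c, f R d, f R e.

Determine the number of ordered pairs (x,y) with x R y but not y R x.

7

Enumerating: (c,b), (c,e), (e,b), (e,d), (f,b), (f,c), (f,d).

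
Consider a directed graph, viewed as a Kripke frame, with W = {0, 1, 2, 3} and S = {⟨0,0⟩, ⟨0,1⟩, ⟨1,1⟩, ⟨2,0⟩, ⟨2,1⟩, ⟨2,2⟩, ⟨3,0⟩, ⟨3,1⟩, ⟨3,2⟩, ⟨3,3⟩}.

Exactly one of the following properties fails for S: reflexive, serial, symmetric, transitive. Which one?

Reflexive: yes — every world is S-related to itself.
Serial: yes — every world has a successor (e.g. 0 S 0).
Symmetric: no — 0 S 1 but not 1 S 0.
Transitive: yes — every two-step S-path is closed by a direct edge.
Only symmetric fails.

symmetric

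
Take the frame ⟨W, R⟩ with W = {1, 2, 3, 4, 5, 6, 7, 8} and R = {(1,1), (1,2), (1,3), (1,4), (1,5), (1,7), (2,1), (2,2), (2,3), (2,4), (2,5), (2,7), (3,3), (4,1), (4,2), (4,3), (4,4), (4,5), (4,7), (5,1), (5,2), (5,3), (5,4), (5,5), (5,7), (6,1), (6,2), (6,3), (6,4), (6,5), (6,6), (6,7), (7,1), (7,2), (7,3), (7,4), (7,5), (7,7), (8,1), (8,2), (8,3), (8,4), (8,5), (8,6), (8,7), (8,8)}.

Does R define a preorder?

Reflexive: yes — every world is R-related to itself.
Transitive: yes — every two-step R-path is closed by a direct edge.
So R is a preorder.

Yes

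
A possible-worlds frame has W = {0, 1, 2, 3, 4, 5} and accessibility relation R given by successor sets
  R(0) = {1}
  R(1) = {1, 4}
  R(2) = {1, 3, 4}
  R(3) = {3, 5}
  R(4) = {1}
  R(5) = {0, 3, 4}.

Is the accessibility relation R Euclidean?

No

Euclidean: no — 2 R 1 and 2 R 3, but not 1 R 3.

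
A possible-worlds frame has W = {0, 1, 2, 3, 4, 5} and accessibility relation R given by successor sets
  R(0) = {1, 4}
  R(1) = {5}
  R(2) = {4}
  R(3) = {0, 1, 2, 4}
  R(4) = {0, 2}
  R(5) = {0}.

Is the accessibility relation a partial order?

No

Reflexive: no — 0 is not related to itself.
Transitive: no — 0 R 1 and 1 R 5, but not 0 R 5.
Antisymmetric: no — 0 R 4 and 4 R 0 with 0 ≠ 4.
So R is not a partial order.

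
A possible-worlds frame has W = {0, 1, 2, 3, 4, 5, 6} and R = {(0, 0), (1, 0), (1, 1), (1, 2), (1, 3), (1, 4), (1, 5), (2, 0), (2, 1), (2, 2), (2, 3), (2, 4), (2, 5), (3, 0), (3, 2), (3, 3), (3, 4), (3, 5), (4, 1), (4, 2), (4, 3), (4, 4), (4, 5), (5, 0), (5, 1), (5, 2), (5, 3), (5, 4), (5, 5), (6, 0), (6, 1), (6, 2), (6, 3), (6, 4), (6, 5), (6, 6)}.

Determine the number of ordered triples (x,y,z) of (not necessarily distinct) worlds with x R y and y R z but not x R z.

Enumerating: (3,2,1), (3,4,1), (3,5,1), (4,1,0), (4,2,0), (4,3,0), (4,5,0).

7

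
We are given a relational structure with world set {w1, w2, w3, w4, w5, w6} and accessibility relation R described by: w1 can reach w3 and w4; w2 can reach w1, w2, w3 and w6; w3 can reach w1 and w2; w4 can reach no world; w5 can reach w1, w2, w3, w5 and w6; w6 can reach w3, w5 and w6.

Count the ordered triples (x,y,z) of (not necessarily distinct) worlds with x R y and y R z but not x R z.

Enumerating: (w1,w3,w1), (w1,w3,w2), (w2,w1,w4), (w2,w6,w5), (w3,w1,w3), (w3,w1,w4), (w3,w2,w3), (w3,w2,w6), (w5,w1,w4), (w6,w3,w1), (w6,w3,w2), (w6,w5,w1), (w6,w5,w2).

13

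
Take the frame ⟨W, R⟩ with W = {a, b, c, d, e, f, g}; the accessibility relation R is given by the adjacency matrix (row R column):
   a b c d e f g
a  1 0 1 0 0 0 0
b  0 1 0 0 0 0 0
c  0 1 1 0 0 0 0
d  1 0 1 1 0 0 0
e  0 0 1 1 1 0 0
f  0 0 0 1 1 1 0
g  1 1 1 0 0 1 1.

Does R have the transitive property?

Transitive: no — a R c and c R b, but not a R b.

No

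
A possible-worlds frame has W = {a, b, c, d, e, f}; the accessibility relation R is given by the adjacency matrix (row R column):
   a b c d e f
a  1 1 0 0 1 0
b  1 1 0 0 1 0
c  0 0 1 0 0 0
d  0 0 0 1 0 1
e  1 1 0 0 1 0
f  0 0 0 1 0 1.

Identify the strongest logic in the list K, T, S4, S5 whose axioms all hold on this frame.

S5

Reflexive (axiom T): yes — every world is R-related to itself.
Transitive (axiom 4): yes — every two-step R-path is closed by a direct edge.
Euclidean (axiom 5): yes — any two successors of a common world are R-related.
So F validates K, T, S4, S5. The strongest is S5.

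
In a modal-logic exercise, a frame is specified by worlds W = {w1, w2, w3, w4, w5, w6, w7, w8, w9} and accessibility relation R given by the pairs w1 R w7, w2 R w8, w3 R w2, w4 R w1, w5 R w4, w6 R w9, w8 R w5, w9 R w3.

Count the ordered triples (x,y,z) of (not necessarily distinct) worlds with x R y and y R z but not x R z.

Enumerating: (w2,w8,w5), (w3,w2,w8), (w4,w1,w7), (w5,w4,w1), (w6,w9,w3), (w8,w5,w4), (w9,w3,w2).

7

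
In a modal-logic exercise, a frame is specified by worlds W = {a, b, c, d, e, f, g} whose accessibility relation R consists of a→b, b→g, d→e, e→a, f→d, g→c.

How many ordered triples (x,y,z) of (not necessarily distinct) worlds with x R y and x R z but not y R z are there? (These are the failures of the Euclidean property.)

6

Enumerating: (a,b,b), (b,g,g), (d,e,e), (e,a,a), (f,d,d), (g,c,c).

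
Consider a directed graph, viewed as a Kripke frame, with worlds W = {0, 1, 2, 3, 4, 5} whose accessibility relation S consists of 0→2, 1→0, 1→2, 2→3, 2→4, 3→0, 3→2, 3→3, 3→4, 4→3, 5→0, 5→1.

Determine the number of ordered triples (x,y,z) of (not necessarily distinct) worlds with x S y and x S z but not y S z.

16

Enumerating: (0,2,2), (1,0,0), (1,2,0), (1,2,2), (2,4,4), (3,0,0), (3,0,3), (3,0,4), (3,2,0), (3,2,2), (3,4,0), (3,4,2), (3,4,4), (5,0,0), (5,0,1), (5,1,1).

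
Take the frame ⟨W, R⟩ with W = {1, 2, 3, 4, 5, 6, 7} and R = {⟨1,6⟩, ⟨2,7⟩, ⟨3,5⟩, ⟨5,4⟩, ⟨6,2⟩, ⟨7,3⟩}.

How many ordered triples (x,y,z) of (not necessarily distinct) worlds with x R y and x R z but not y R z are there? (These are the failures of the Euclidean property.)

Enumerating: (1,6,6), (2,7,7), (3,5,5), (5,4,4), (6,2,2), (7,3,3).

6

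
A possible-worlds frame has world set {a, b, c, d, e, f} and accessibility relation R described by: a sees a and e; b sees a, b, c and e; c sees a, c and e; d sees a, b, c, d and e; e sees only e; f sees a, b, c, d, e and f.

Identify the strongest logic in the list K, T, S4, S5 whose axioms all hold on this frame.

Reflexive (axiom T): yes — every world is R-related to itself.
Transitive (axiom 4): yes — every two-step R-path is closed by a direct edge.
Euclidean (axiom 5): no — b R a and b R c, but not a R c.
So F validates K, T, S4; S5 would additionally require R to be Euclidean. The strongest is S4.

S4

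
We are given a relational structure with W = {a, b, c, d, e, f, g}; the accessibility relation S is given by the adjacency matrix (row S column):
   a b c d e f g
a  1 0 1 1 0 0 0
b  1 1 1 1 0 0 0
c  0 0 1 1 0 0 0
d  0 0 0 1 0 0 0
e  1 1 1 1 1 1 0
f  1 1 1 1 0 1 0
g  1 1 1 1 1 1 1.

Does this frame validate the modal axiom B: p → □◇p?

By correspondence theory, B is valid on a frame iff S is symmetric.
Symmetric: no — a S c but not c S a.

No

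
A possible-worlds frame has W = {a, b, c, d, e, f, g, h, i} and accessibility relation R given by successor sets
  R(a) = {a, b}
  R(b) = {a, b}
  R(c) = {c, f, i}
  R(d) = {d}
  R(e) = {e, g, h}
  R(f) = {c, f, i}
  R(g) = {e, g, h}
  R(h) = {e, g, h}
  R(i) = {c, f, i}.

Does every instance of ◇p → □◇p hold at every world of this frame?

By correspondence theory, 5 is valid on a frame iff R is Euclidean.
Euclidean: yes — any two successors of a common world are R-related.

Yes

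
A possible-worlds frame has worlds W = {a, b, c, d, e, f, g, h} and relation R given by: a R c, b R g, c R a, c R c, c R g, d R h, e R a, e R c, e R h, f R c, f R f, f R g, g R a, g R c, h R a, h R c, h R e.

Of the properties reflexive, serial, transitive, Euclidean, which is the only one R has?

Reflexive: no — a is not related to itself.
Serial: yes — every world has a successor (e.g. a R c).
Transitive: no — a R c and c R g, but not a R g.
Euclidean: no — c R a and c R g, but not a R g.
Only serial holds.

serial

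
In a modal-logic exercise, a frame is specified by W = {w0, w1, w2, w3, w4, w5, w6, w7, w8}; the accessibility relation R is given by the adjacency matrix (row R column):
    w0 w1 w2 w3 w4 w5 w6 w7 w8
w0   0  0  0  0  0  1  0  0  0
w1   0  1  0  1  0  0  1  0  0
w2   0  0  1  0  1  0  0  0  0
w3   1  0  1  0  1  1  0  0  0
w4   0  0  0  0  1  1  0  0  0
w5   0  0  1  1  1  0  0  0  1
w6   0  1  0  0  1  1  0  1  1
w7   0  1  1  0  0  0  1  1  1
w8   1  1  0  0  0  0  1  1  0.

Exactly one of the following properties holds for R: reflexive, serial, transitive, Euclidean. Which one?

Reflexive: no — w0 is not related to itself.
Serial: yes — every world has a successor (e.g. w0 R w5).
Transitive: no — w0 R w5 and w5 R w2, but not w0 R w2.
Euclidean: no — w1 R w3 and w1 R w6, but not w3 R w6.
Only serial holds.

serial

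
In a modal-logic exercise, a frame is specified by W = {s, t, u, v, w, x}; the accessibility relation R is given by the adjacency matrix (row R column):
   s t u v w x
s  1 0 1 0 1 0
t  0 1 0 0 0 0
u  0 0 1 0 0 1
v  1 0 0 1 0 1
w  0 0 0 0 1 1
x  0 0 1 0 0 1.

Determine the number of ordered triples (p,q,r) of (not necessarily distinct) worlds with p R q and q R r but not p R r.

Enumerating: (s,u,x), (s,w,x), (v,s,u), (v,s,w), (v,x,u), (w,x,u).

6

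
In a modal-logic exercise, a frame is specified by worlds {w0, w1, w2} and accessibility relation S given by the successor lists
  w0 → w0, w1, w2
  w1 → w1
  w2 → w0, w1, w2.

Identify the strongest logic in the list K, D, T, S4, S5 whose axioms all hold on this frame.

S4

Serial (axiom D): yes — every world has a successor (e.g. w0 S w0).
Reflexive (axiom T): yes — every world is S-related to itself.
Transitive (axiom 4): yes — every two-step S-path is closed by a direct edge.
Euclidean (axiom 5): no — w0 S w1 and w0 S w2, but not w1 S w2.
So F validates K, D, T, S4; S5 would additionally require S to be Euclidean. The strongest is S4.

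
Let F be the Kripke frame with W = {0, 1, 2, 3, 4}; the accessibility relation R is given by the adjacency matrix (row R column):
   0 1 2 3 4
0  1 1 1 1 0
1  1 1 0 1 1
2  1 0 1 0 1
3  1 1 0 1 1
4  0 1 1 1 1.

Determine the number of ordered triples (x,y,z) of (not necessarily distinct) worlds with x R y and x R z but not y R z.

14

Enumerating: (0,1,2), (0,2,1), (0,2,3), (0,3,2), (1,0,4), (1,4,0), (2,0,4), (2,4,0), (3,0,4), (3,4,0), (4,1,2), (4,2,1), (4,2,3), (4,3,2).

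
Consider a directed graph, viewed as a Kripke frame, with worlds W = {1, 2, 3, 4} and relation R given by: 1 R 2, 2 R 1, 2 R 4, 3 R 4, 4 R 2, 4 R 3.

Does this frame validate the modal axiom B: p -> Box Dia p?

Yes

Axiom B corresponds to the accessibility relation being symmetric.
Symmetric: yes — every pair in R has its reverse in R.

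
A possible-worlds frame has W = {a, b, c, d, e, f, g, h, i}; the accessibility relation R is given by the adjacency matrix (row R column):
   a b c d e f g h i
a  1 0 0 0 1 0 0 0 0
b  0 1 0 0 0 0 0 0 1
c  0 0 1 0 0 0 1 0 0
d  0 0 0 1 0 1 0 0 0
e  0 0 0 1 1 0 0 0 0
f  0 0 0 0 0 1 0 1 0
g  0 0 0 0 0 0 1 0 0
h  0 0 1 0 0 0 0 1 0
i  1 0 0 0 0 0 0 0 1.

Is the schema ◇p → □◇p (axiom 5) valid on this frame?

By correspondence theory, 5 is valid on a frame iff R is Euclidean.
Euclidean: no — a R e and a R a, but not e R a.

No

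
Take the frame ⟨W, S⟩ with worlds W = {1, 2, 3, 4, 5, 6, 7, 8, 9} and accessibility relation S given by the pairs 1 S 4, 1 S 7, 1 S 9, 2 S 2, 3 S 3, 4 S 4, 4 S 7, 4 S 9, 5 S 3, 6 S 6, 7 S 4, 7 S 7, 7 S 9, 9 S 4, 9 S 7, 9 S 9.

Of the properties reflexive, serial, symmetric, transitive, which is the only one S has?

Reflexive: no — 1 is not related to itself.
Serial: no — 8 has no S-successor.
Symmetric: no — 1 S 4 but not 4 S 1.
Transitive: yes — every two-step S-path is closed by a direct edge.
Only transitive holds.

transitive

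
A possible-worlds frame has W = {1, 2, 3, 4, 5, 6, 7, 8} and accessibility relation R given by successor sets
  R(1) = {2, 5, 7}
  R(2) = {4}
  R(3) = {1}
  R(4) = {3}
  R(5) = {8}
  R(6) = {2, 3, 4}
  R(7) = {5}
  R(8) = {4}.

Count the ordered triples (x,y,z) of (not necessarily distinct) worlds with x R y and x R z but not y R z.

Enumerating: (1,2,2), (1,2,5), (1,2,7), (1,5,2), (1,5,5), (1,5,7), (1,7,2), (1,7,7), (2,4,4), (3,1,1), (4,3,3), (5,8,8), … and 9 more.
Total: 21.

21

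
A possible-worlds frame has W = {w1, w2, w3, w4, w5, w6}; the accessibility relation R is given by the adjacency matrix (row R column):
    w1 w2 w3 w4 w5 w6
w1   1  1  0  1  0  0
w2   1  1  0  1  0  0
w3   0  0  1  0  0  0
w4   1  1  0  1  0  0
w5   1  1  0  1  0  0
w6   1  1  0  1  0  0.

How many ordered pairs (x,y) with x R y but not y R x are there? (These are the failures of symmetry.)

Enumerating: (w5,w1), (w5,w2), (w5,w4), (w6,w1), (w6,w2), (w6,w4).

6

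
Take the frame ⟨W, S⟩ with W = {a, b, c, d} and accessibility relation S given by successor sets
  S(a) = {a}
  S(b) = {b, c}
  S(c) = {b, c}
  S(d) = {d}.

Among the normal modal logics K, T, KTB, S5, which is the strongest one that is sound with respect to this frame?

S5

Reflexive (axiom T): yes — every world is S-related to itself.
Symmetric (axiom B): yes — every pair in S has its reverse in S.
Euclidean (axiom 5): yes — any two successors of a common world are S-related.
So F validates K, T, KTB, S5. The strongest is S5.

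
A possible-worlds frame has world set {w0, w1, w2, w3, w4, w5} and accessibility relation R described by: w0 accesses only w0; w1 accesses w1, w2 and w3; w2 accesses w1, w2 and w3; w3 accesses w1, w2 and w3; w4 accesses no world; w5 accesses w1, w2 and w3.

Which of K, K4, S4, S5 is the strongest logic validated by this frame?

Transitive (axiom 4): yes — every two-step R-path is closed by a direct edge.
Reflexive (axiom T): no — w4 is not related to itself.
Euclidean (axiom 5): yes — any two successors of a common world are R-related.
So F validates K, K4; S4 would additionally require R to be reflexive. The strongest is K4.

K4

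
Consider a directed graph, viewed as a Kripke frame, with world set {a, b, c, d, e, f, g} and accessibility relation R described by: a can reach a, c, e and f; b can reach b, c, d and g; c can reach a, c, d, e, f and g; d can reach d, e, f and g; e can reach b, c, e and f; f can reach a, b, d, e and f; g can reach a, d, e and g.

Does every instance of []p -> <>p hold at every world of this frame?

By correspondence theory, D is valid on a frame iff R is serial.
Serial: yes — every world has a successor (e.g. a R a).

Yes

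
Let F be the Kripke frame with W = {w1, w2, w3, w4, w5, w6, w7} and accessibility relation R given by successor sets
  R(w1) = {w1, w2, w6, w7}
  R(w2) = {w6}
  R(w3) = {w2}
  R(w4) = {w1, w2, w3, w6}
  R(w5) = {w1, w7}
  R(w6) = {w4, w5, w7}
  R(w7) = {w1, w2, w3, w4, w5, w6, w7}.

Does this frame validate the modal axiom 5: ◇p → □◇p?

No

Axiom 5 corresponds to the accessibility relation being Euclidean.
Euclidean: no — w1 R w2 and w1 R w7, but not w2 R w7.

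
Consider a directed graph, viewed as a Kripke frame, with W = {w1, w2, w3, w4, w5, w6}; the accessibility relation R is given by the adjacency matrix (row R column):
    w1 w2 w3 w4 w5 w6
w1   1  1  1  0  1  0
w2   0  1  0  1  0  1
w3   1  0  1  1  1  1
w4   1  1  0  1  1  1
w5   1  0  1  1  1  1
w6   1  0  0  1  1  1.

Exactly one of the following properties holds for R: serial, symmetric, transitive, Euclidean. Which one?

Serial: yes — every world has a successor (e.g. w1 R w1).
Symmetric: no — w1 R w2 but not w2 R w1.
Transitive: no — w1 R w2 and w2 R w4, but not w1 R w4.
Euclidean: no — w1 R w2 and w1 R w3, but not w2 R w3.
Only serial holds.

serial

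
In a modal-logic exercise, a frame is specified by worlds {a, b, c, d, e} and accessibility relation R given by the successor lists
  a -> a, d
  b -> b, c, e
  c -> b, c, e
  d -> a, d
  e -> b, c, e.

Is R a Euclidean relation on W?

Yes

Euclidean: yes — any two successors of a common world are R-related.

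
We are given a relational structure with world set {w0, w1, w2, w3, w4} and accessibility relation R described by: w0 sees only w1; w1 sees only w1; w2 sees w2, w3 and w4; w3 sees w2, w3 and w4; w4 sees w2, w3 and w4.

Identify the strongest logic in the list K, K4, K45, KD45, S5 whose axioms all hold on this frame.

KD45

Transitive (axiom 4): yes — every two-step R-path is closed by a direct edge.
Euclidean (axiom 5): yes — any two successors of a common world are R-related.
Serial (axiom D): yes — every world has a successor (e.g. w0 R w1).
Reflexive (axiom T): no — w0 is not related to itself.
So F validates K, K4, K45, KD45; S5 would additionally require R to be reflexive. The strongest is KD45.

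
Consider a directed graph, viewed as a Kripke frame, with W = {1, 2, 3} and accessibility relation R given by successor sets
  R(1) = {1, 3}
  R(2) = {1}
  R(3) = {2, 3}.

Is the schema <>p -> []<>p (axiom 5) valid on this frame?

The schema 5 characterises exactly the Euclidean frames.
Euclidean: no — 1 R 3 and 1 R 1, but not 3 R 1.

No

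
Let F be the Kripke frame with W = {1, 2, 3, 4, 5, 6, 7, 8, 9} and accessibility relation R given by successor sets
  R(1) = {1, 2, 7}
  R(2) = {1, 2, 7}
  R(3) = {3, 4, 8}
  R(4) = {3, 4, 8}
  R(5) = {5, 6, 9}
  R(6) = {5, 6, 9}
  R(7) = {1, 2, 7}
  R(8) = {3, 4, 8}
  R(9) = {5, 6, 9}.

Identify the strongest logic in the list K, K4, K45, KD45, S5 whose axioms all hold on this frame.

S5

Transitive (axiom 4): yes — every two-step R-path is closed by a direct edge.
Euclidean (axiom 5): yes — any two successors of a common world are R-related.
Serial (axiom D): yes — every world has a successor (e.g. 1 R 1).
Reflexive (axiom T): yes — every world is R-related to itself.
So F validates K, K4, K45, KD45, S5. The strongest is S5.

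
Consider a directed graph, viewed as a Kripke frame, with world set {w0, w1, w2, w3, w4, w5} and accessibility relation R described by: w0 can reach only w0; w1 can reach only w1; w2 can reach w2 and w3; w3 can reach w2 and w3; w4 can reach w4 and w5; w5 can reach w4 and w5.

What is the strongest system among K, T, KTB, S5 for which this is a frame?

Reflexive (axiom T): yes — every world is R-related to itself.
Symmetric (axiom B): yes — every pair in R has its reverse in R.
Euclidean (axiom 5): yes — any two successors of a common world are R-related.
So F validates K, T, KTB, S5. The strongest is S5.

S5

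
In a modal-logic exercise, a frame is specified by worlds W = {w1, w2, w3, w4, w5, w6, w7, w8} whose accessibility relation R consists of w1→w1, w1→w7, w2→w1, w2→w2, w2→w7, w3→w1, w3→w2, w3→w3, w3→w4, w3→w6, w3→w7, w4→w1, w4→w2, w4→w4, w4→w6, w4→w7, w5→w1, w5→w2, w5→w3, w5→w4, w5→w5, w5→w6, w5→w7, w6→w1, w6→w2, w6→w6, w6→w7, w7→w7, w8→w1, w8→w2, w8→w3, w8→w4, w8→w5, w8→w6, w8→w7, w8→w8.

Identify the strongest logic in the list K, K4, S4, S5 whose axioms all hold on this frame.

S4

Transitive (axiom 4): yes — every two-step R-path is closed by a direct edge.
Reflexive (axiom T): yes — every world is R-related to itself.
Euclidean (axiom 5): no — w2 R w7 and w2 R w1, but not w7 R w1.
So F validates K, K4, S4; S5 would additionally require R to be Euclidean. The strongest is S4.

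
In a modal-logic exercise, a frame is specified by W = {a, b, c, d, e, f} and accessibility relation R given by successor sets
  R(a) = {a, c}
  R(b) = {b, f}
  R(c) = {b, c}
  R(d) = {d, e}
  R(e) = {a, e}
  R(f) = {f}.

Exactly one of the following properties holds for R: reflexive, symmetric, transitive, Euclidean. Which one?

Reflexive: yes — every world is R-related to itself.
Symmetric: no — a R c but not c R a.
Transitive: no — a R c and c R b, but not a R b.
Euclidean: no — a R c and a R a, but not c R a.
Only reflexive holds.

reflexive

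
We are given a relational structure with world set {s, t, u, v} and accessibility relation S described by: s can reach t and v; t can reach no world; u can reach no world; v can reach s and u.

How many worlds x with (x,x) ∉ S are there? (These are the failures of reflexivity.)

4

Enumerating: s, t, u, v.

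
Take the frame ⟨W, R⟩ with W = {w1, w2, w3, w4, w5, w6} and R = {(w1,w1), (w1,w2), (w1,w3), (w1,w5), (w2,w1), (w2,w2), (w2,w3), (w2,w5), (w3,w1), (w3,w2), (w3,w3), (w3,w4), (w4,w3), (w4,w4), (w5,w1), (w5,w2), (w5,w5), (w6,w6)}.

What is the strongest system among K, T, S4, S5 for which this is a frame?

Reflexive (axiom T): yes — every world is R-related to itself.
Transitive (axiom 4): no — w1 R w3 and w3 R w4, but not w1 R w4.
Euclidean (axiom 5): no — w1 R w3 and w1 R w5, but not w3 R w5.
So F validates K, T; S4 would additionally require R to be transitive. The strongest is T.

T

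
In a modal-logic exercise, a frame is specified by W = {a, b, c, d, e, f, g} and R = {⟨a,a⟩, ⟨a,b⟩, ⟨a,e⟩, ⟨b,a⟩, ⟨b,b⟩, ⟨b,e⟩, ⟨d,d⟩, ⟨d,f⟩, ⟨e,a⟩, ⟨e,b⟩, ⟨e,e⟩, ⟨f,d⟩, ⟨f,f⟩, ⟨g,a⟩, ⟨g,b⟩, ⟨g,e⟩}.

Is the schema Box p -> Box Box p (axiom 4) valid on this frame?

The schema 4 characterises exactly the transitive frames.
Transitive: yes — every two-step R-path is closed by a direct edge.

Yes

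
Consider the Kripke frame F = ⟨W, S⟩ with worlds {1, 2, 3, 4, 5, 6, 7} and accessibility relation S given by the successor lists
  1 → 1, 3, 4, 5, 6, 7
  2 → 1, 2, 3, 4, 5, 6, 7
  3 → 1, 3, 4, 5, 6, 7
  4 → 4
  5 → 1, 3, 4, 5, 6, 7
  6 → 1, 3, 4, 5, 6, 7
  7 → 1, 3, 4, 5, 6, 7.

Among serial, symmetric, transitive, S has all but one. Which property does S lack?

Serial: yes — every world has a successor (e.g. 1 S 1).
Symmetric: no — 1 S 4 but not 4 S 1.
Transitive: yes — every two-step S-path is closed by a direct edge.
Only symmetric fails.

symmetric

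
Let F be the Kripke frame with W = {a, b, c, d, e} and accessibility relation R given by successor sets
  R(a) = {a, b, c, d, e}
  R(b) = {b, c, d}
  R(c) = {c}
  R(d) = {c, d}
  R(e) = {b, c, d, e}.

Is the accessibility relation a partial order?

Yes

Reflexive: yes — every world is R-related to itself.
Transitive: yes — every two-step R-path is closed by a direct edge.
Antisymmetric: yes — no distinct pair is related both ways.
So R is a partial order.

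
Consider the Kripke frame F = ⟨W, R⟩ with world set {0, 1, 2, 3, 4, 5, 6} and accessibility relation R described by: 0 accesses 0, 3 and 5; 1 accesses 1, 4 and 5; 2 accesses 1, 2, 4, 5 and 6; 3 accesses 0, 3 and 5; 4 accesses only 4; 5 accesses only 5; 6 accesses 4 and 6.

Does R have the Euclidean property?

Euclidean: no — 0 R 5 and 0 R 3, but not 5 R 3.

No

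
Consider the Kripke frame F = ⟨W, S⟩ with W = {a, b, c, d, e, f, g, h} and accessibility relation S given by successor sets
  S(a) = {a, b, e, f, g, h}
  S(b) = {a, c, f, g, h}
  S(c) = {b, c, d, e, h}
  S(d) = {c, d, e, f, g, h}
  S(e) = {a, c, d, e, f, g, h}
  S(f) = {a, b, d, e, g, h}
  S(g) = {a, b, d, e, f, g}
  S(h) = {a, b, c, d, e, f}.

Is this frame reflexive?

Reflexive: no — b is not related to itself.

No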